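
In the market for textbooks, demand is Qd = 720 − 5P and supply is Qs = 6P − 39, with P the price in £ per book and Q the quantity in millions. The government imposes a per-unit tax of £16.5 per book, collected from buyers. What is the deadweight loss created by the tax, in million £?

Deadweight loss = £371.25 million.

Before the tax: set 720 − 5P = 6P − 39 → P* = £69, Q* = 375.
With the tax collected from buyers, demand (in seller-price terms) shifts: Qd = 720 − 5(P + 16.5).
New equilibrium: buyers pay £78, sellers receive £61.5, Q = 330. (Wedge: Pb − Ps = 16.5.)
Quantity falls by |ΔQ| = |375 − 330| = 45.
DWL = ½ · t · |ΔQ| = ½ · 16.5 · 45 = £371.25.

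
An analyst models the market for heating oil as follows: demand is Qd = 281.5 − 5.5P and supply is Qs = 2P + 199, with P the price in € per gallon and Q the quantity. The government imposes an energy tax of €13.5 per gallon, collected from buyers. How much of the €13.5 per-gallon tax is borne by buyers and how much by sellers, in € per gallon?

Buyers bear €3.6 per gallon; sellers bear €9.9 per gallon.

Without the tax, 281.5 − 5.5P = 2P + 199 gives 7.5P = 82.5, so P* = €11 and Q* = 221.
With the tax collected from buyers, demand (in seller-price terms) shifts: Qd = 281.5 − 5.5(P + 13.5).
New equilibrium: buyers pay €14.6, sellers receive €1.1, Q = 201.2. (Wedge: Pb − Ps = 13.5.)
Burden on buyers: €3.6; on sellers: €9.9. (They sum to €13.5.)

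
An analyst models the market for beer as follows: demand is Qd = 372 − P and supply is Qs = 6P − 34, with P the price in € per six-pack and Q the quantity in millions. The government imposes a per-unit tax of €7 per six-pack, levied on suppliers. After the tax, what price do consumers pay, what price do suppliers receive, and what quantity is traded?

Consumers pay €64; suppliers receive €57; quantity = 308.

Before the tax: set 372 − P = 6P − 34 → P* = €58, Q* = 314.
With the tax collected from suppliers, supply shifts: Qs = 6(P − 7) − 34.
Solving gives Q = 308 with consumers paying €64 and suppliers receiving €57 (the €7 wedge).
The less price-elastic side of the market bears the larger share of a per-unit tax.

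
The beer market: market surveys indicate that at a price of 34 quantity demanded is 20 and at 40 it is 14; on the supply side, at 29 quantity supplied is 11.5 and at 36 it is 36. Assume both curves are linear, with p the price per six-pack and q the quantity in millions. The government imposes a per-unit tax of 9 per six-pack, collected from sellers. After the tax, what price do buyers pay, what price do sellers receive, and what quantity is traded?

Demand slope: (14 − 20)/(40 − 34) = -1, so qd = 54 − p.
Supply slope: (36 − 11.5)/(36 − 29) = 3.5, so qs = 3.5p − 90.
Without the tax, 54 − p = 3.5p − 90 gives 4.5p = 144, so p* = 32 and q* = 22.
With the tax collected from sellers, supply shifts: qs = 3.5(p − 9) − 90.
New equilibrium: buyers pay 39, sellers receive 30, q = 15. (Wedge: pb − ps = 9.)
The less price-elastic side of the market bears the larger share of a per-unit tax.

Buyers pay 39; sellers receive 30; quantity = 15.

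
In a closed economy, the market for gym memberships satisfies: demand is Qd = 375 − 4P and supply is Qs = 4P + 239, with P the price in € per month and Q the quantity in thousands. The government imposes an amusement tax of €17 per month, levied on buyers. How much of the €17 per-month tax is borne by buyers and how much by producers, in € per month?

Without the tax, 375 − 4P = 4P + 239 gives 8P = 136, so P* = €17 and Q* = 307.
With the tax collected from buyers, demand (in seller-price terms) shifts: Qd = 375 − 4(P + 17).
Solving gives Q = 273 with buyers paying €25.5 and producers receiving €8.5 (the €17 wedge).
Burden on buyers: €8.5; on producers: €8.5. (They sum to €17.)
The less price-elastic side of the market bears the larger share of a per-unit tax.

Buyers bear €8.5 per month; producers bear €8.5 per month.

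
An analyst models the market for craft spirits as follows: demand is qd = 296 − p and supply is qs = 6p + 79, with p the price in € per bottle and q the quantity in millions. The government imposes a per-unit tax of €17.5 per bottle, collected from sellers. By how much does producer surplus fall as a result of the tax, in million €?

Without the tax, 296 − p = 6p + 79 gives 7p = 217, so p* = €31 and q* = 265.
With the tax collected from sellers, supply shifts: qs = 6(p − 17.5) + 79.
Solving gives q = 250 with buyers paying €46 and sellers receiving €28.5 (the €17.5 wedge).
ΔPS is the trapezoid between Q = 250 and Q = 265 of height €2.5: ½ · (265 + 250) · 2.5 = €643.75.

Producer surplus falls by €643.75 million.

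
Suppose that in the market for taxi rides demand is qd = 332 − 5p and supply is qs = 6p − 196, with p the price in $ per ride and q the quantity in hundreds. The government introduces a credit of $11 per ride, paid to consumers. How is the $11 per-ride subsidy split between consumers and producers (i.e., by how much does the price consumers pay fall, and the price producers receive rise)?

Consumers gain $6 per ride; producers gain $5 per ride.

Without the subsidy, 332 − 5p = 6p − 196 gives 11p = 528, so p* = $48 and q* = 92.
With a per-unit subsidy paid to consumers, each effectively pays p − 11, so demand becomes qd = 332 − 5(p − 11).
New equilibrium: consumers pay $42, producers receive $53, q = 122. (Wedge: pb − ps = −11.)
Gain to consumers: $6; to producers: $5. (They sum to $11.)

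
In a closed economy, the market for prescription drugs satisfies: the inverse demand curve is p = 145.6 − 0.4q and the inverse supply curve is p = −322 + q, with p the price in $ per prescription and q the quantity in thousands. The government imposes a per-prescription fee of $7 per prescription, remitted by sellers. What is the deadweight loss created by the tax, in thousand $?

Inverting to q(p) form: qd = 364 − 2.5p; qs = p + 322.
Before the tax: set 364 − 2.5p = p + 322 → p* = $12, q* = 334.
With the tax collected from sellers, supply shifts: qs = (p − 7) + 322.
Solving gives q = 329 with buyers paying $14 and sellers receiving $7 (the $7 wedge).
Quantity falls by |ΔQ| = |334 − 329| = 5.
DWL = ½ · t · |ΔQ| = ½ · 7 · 5 = $17.5.

Deadweight loss = $17.5 thousand.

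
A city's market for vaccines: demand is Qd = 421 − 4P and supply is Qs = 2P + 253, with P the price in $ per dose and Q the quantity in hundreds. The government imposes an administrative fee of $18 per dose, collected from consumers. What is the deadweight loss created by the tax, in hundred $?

Deadweight loss = $216 hundred.

Before the tax: set 421 − 4P = 2P + 253 → P* = $28, Q* = 309.
With the tax collected from consumers, demand (in seller-price terms) shifts: Qd = 421 − 4(P + 18).
Solving gives Q = 285 with consumers paying $34 and producers receiving $16 (the $18 wedge).
Quantity falls by |ΔQ| = |309 − 285| = 24.
DWL = ½ · t · |ΔQ| = ½ · 18 · 24 = $216.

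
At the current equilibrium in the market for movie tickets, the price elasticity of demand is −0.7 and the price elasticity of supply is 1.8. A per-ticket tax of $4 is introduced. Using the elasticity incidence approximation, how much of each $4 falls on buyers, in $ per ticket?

Buyers bear ≈ $2.88 per ticket.

Incidence ratio: buyers' share ≈ εs / (εs + |εd|) = 1.8 / (1.8 + 0.7) = 0.72.
So buyers bear ≈ 0.72 × $4 = $2.88; suppliers bear $1.12.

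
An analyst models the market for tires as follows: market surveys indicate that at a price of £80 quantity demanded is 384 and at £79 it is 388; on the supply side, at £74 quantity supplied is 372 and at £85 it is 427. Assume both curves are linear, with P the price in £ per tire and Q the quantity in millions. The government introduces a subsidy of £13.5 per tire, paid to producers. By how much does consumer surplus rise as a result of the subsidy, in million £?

Consumer surplus rises by £3052.5 million.

Demand slope: (388 − 384)/(79 − 80) = -4, so Qd = 704 − 4P.
Supply slope: (427 − 372)/(85 − 74) = 5, so Qs = 5P + 2.
Before the subsidy: set 704 − 4P = 5P + 2 → P* = £78, Q* = 392.
With a per-unit subsidy paid to producers, each receives P + 13.5 per unit sold, so supply becomes Qs = 5(P + 13.5) + 2.
New equilibrium: buyers pay £70.5, producers receive £84, Q = 422. (Wedge: Pb − Ps = −13.5.)
ΔCS is the trapezoid between Q = 422 and Q = 392 of height £7.5: ½ · (392 + 422) · 7.5 = £3052.5.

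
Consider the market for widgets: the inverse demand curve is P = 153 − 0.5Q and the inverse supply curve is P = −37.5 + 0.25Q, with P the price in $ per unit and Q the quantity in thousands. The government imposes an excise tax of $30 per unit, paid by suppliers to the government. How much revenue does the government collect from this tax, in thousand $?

Rewrite in direct form: Qd = 306 − 2P and Qs = 4P + 150.
Before the tax: set 306 − 2P = 4P + 150 → P* = $26, Q* = 254.
With the tax collected from suppliers, supply shifts: Qs = 4(P − 30) + 150.
Solving gives Q = 214 with consumers paying $46 and suppliers receiving $16 (the $30 wedge).
Revenue = t · Q = 30 · 214 = $6420.

Tax revenue = $6420 thousand.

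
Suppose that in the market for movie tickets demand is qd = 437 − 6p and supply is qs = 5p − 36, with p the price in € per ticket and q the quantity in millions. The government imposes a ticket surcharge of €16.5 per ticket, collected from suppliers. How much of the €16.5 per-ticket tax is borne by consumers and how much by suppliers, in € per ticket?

Consumers bear €7.5 per ticket; suppliers bear €9 per ticket.

Without the tax, 437 − 6p = 5p − 36 gives 11p = 473, so p* = €43 and q* = 179.
With the tax collected from suppliers, supply shifts: qs = 5(p − 16.5) − 36.
Solving gives q = 134 with consumers paying €50.5 and suppliers receiving €34 (the €16.5 wedge).
Burden on consumers: €7.5; on suppliers: €9. (They sum to €16.5.)
The less price-elastic side of the market bears the larger share of a per-unit tax.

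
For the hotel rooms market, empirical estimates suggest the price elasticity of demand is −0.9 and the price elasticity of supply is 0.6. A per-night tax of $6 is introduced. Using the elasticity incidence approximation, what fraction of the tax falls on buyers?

Buyers' share ≈ 0.4.

Incidence ratio: buyers' share ≈ εs / (εs + |εd|) = 0.6 / (0.6 + 0.9) = 0.4.
Supply is the less elastic side, so buyers bear the smaller share.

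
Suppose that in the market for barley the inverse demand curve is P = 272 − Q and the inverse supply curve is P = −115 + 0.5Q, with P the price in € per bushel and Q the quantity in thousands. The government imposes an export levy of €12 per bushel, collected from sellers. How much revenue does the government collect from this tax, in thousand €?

Rewrite in direct form: Qd = 272 − P and Qs = 2P + 230.
Before the tax: set 272 − P = 2P + 230 → P* = €14, Q* = 258.
With the tax collected from sellers, supply shifts: Qs = 2(P − 12) + 230.
New equilibrium: buyers pay €22, sellers receive €10, Q = 250. (Wedge: Pb − Ps = 12.)
Revenue = t · Q = 12 · 250 = €3000.

Tax revenue = €3000 thousand.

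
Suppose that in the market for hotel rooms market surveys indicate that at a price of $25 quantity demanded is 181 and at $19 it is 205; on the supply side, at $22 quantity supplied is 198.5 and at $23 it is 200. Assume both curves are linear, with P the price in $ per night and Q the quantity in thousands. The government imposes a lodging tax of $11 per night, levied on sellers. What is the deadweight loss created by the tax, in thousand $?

Demand slope: (205 − 181)/(19 − 25) = -4, so Qd = 281 − 4P.
Supply slope: (200 − 198.5)/(23 − 22) = 1.5, so Qs = 1.5P + 165.5.
Without the tax, 281 − 4P = 1.5P + 165.5 gives 5.5P = 115.5, so P* = $21 and Q* = 197.
With the tax collected from sellers, supply shifts: Qs = 1.5(P − 11) + 165.5.
Solving gives Q = 185 with consumers paying $24 and sellers receiving $13 (the $11 wedge).
Quantity falls by |ΔQ| = |197 − 185| = 12.
DWL = ½ · t · |ΔQ| = ½ · 11 · 12 = $66.

Deadweight loss = $66 thousand.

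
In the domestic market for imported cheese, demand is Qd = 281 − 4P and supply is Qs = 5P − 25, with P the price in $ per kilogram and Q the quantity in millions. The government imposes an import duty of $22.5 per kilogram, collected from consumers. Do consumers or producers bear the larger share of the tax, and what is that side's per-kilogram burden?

Before the tax: set 281 − 4P = 5P − 25 → P* = $34, Q* = 145.
With the tax collected from consumers, demand (in seller-price terms) shifts: Qd = 281 − 4(P + 22.5).
New equilibrium: consumers pay $46.5, producers receive $24, Q = 95. (Wedge: Pb − Ps = 22.5.)
Per-kilogram burden: consumers $12.5, producers $10.
Consumers take the larger share because demand is less price-elastic here (demand slope 4 vs supply slope 5).
The less price-elastic side of the market bears the larger share of a per-unit tax.

Consumers bear the larger share: $12.5 per kilogram.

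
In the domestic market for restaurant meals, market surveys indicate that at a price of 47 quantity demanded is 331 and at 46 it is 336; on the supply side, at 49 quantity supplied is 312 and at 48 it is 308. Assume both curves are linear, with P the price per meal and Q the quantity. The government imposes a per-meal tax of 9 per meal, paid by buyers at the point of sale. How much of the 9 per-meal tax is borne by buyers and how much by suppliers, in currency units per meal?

Buyers bear 4 per meal; suppliers bear 5 per meal.

Demand slope: (336 − 331)/(46 − 47) = -5, so Qd = 566 − 5P.
Supply slope: (308 − 312)/(48 − 49) = 4, so Qs = 4P + 116.
Before the tax: set 566 − 5P = 4P + 116 → P* = 50, Q* = 316.
With the tax collected from buyers, demand (in seller-price terms) shifts: Qd = 566 − 5(P + 9).
New equilibrium: buyers pay 54, suppliers receive 45, Q = 296. (Wedge: Pb − Ps = 9.)
Burden on buyers: 4; on suppliers: 5. (They sum to 9.)
The less price-elastic side of the market bears the larger share of a per-unit tax.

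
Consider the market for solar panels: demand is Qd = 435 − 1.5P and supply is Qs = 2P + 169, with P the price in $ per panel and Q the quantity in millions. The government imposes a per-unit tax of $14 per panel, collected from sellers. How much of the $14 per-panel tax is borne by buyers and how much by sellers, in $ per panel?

Before the tax: set 435 − 1.5P = 2P + 169 → P* = $76, Q* = 321.
With the tax collected from sellers, supply shifts: Qs = 2(P − 14) + 169.
New equilibrium: buyers pay $84, sellers receive $70, Q = 309. (Wedge: Pb − Ps = 14.)
Burden on buyers: $8; on sellers: $6. (They sum to $14.)
The less price-elastic side of the market bears the larger share of a per-unit tax.

Buyers bear $8 per panel; sellers bear $6 per panel.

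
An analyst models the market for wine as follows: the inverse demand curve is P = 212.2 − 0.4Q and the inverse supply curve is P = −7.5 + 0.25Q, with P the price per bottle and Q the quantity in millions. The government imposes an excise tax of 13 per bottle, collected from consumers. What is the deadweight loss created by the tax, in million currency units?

Inverting to Q(P) form: Qd = 530.5 − 2.5P; Qs = 4P + 30.
Without the tax, 530.5 − 2.5P = 4P + 30 gives 6.5P = 500.5, so P* = 77 and Q* = 338.
With the tax collected from consumers, demand (in seller-price terms) shifts: Qd = 530.5 − 2.5(P + 13).
New equilibrium: consumers pay 85, producers receive 72, Q = 318. (Wedge: Pb − Ps = 13.)
Quantity falls by |ΔQ| = |338 − 318| = 20.
DWL = ½ · t · |ΔQ| = ½ · 13 · 20 = 130.

Deadweight loss = 130 million.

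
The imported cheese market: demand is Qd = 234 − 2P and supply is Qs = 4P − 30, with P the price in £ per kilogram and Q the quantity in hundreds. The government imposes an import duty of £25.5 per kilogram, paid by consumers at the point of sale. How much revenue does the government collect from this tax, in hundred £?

Tax revenue = £2856 hundred.

Before the tax: set 234 − 2P = 4P − 30 → P* = £44, Q* = 146.
With the tax collected from consumers, demand (in seller-price terms) shifts: Qd = 234 − 2(P + 25.5).
Solving gives Q = 112 with consumers paying £61 and producers receiving £35.5 (the £25.5 wedge).
Revenue = t · Q = 25.5 · 112 = £2856.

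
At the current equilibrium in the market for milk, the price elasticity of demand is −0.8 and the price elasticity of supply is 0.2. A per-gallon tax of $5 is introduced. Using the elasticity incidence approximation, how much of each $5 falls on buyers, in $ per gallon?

Incidence ratio: buyers' share ≈ εs / (εs + |εd|) = 0.2 / (0.2 + 0.8) = 0.2.
So buyers bear ≈ 0.2 × $5 = $1; producers bear $4.

Buyers bear ≈ $1 per gallon.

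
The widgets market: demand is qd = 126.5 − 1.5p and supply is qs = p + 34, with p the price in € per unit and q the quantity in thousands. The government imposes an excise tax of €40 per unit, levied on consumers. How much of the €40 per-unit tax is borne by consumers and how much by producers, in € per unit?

Consumers bear €16 per unit; producers bear €24 per unit.

Without the tax, 126.5 − 1.5p = p + 34 gives 2.5p = 92.5, so p* = €37 and q* = 71.
With the tax collected from consumers, demand (in seller-price terms) shifts: qd = 126.5 − 1.5(p + 40).
New equilibrium: consumers pay €53, producers receive €13, q = 47. (Wedge: pb − ps = 40.)
Burden on consumers: €16; on producers: €24. (They sum to €40.)
The less price-elastic side of the market bears the larger share of a per-unit tax.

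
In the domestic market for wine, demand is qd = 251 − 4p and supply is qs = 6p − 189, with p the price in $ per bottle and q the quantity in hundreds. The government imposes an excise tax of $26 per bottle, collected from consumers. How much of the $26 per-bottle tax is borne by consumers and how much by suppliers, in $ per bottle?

Consumers bear $15.6 per bottle; suppliers bear $10.4 per bottle.

Before the tax: set 251 − 4p = 6p − 189 → p* = $44, q* = 75.
With the tax collected from consumers, demand (in seller-price terms) shifts: qd = 251 − 4(p + 26).
New equilibrium: consumers pay $59.6, suppliers receive $33.6, q = 12.6. (Wedge: pb − ps = 26.)
Burden on consumers: $15.6; on suppliers: $10.4. (They sum to $26.)
The less price-elastic side of the market bears the larger share of a per-unit tax.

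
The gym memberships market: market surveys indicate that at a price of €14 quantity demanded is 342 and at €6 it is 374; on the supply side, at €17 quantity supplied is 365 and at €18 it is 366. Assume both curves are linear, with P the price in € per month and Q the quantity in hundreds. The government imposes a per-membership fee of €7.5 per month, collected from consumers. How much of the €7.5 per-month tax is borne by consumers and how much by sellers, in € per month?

Demand slope: (374 − 342)/(6 − 14) = -4, so Qd = 398 − 4P.
Supply slope: (366 − 365)/(18 − 17) = 1, so Qs = P + 348.
Without the tax, 398 − 4P = P + 348 gives 5P = 50, so P* = €10 and Q* = 358.
With the tax collected from consumers, demand (in seller-price terms) shifts: Qd = 398 − 4(P + 7.5).
Solving gives Q = 352 with consumers paying €11.5 and sellers receiving €4 (the €7.5 wedge).
Burden on consumers: €1.5; on sellers: €6. (They sum to €7.5.)

Consumers bear €1.5 per month; sellers bear €6 per month.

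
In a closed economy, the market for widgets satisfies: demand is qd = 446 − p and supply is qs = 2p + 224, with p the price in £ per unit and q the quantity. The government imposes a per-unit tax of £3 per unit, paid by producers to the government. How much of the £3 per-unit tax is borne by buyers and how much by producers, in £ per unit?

Without the tax, 446 − p = 2p + 224 gives 3p = 222, so p* = £74 and q* = 372.
With the tax collected from producers, supply shifts: qs = 2(p − 3) + 224.
Solving gives q = 370 with buyers paying £76 and producers receiving £73 (the £3 wedge).
Burden on buyers: £2; on producers: £1. (They sum to £3.)
The less price-elastic side of the market bears the larger share of a per-unit tax.

Buyers bear £2 per unit; producers bear £1 per unit.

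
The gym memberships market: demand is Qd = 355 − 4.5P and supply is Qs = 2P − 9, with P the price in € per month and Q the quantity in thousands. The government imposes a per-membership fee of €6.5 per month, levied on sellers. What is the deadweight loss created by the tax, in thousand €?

Before the tax: set 355 − 4.5P = 2P − 9 → P* = €56, Q* = 103.
With the tax collected from sellers, supply shifts: Qs = 2(P − 6.5) − 9.
New equilibrium: buyers pay €58, sellers receive €51.5, Q = 94. (Wedge: Pb − Ps = 6.5.)
Quantity falls by |ΔQ| = |103 − 94| = 9.
DWL = ½ · t · |ΔQ| = ½ · 6.5 · 9 = €29.25.

Deadweight loss = €29.25 thousand.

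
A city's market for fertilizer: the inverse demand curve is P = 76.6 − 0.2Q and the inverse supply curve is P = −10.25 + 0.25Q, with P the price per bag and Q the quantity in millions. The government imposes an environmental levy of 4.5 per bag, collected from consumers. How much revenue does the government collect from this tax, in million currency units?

Tax revenue = 823.5 million.

Rewrite in direct form: Qd = 383 − 5P and Qs = 4P + 41.
Without the tax, 383 − 5P = 4P + 41 gives 9P = 342, so P* = 38 and Q* = 193.
With the tax collected from consumers, demand (in seller-price terms) shifts: Qd = 383 − 5(P + 4.5).
Solving gives Q = 183 with consumers paying 40 and suppliers receiving 35.5 (the 4.5 wedge).
Revenue = t · Q = 4.5 · 183 = 823.5.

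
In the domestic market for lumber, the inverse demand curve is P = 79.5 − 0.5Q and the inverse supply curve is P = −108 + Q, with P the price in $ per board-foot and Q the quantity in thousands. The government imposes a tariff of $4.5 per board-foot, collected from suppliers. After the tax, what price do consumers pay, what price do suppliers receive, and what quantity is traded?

Inverting to Q(P) form: Qd = 159 − 2P; Qs = P + 108.
Without the tax, 159 − 2P = P + 108 gives 3P = 51, so P* = $17 and Q* = 125.
With the tax collected from suppliers, supply shifts: Qs = (P − 4.5) + 108.
Solving gives Q = 122 with consumers paying $18.5 and suppliers receiving $14 (the $4.5 wedge).

Consumers pay $18.5; suppliers receive $14; quantity = 122.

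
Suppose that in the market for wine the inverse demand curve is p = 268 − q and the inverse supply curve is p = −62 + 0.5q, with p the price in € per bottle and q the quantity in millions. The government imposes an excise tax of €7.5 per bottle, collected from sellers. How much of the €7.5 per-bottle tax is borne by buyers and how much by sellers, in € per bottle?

Buyers bear €5 per bottle; sellers bear €2.5 per bottle.

Rewrite in direct form: qd = 268 − p and qs = 2p + 124.
Before the tax: set 268 − p = 2p + 124 → p* = €48, q* = 220.
With the tax collected from sellers, supply shifts: qs = 2(p − 7.5) + 124.
Solving gives q = 215 with buyers paying €53 and sellers receiving €45.5 (the €7.5 wedge).
Burden on buyers: €5; on sellers: €2.5. (They sum to €7.5.)
The less price-elastic side of the market bears the larger share of a per-unit tax.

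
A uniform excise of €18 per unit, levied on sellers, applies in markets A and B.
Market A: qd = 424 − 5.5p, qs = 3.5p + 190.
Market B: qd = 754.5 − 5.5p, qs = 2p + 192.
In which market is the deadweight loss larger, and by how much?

Market A, by €108.9.

Market A: pre-tax p* = €26, q* = 281; post-tax q = 242.5; deadweight loss = €346.5.
Market B: pre-tax p* = €75, q* = 342; post-tax q = 315.6; deadweight loss = €237.6.
Difference: €346.5 vs €237.6 → market A is larger by €108.9.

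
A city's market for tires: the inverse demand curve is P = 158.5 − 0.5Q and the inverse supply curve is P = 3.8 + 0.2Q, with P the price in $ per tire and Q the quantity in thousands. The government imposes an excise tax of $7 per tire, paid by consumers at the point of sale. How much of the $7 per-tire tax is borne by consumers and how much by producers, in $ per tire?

Consumers bear $5 per tire; producers bear $2 per tire.

Rewrite in direct form: Qd = 317 − 2P and Qs = 5P − 19.
Before the tax: set 317 − 2P = 5P − 19 → P* = $48, Q* = 221.
With the tax collected from consumers, demand (in seller-price terms) shifts: Qd = 317 − 2(P + 7).
Solving gives Q = 211 with consumers paying $53 and producers receiving $46 (the $7 wedge).
Burden on consumers: $5; on producers: $2. (They sum to $7.)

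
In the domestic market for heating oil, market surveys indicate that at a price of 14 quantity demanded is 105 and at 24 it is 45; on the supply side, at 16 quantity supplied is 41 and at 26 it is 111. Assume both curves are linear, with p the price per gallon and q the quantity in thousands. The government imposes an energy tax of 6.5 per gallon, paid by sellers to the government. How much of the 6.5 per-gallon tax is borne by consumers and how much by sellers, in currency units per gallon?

Consumers bear 3.5 per gallon; sellers bear 3 per gallon.

Demand slope: (45 − 105)/(24 − 14) = -6, so qd = 189 − 6p.
Supply slope: (111 − 41)/(26 − 16) = 7, so qs = 7p − 71.
Without the tax, 189 − 6p = 7p − 71 gives 13p = 260, so p* = 20 and q* = 69.
With the tax collected from sellers, supply shifts: qs = 7(p − 6.5) − 71.
New equilibrium: consumers pay 23.5, sellers receive 17, q = 48. (Wedge: pb − ps = 6.5.)
Burden on consumers: 3.5; on sellers: 3. (They sum to 6.5.)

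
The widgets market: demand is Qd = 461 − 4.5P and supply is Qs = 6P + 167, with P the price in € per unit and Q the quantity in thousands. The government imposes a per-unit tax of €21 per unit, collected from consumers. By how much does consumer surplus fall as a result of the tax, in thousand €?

Without the tax, 461 − 4.5P = 6P + 167 gives 10.5P = 294, so P* = €28 and Q* = 335.
With the tax collected from consumers, demand (in seller-price terms) shifts: Qd = 461 − 4.5(P + 21).
Solving gives Q = 281 with consumers paying €40 and suppliers receiving €19 (the €21 wedge).
ΔCS is the trapezoid between Q = 281 and Q = 335 of height €12: ½ · (335 + 281) · 12 = €3696.

Consumer surplus falls by €3696 thousand.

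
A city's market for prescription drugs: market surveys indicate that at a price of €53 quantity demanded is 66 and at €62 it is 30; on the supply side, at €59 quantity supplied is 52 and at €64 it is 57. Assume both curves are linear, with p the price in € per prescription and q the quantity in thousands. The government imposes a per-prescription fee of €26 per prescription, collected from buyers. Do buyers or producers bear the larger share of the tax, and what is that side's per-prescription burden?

Producers bear the larger share: €20.8 per prescription.

Demand slope: (30 − 66)/(62 − 53) = -4, so qd = 278 − 4p.
Supply slope: (57 − 52)/(64 − 59) = 1, so qs = p − 7.
Without the tax, 278 − 4p = p − 7 gives 5p = 285, so p* = €57 and q* = 50.
With the tax collected from buyers, demand (in seller-price terms) shifts: qd = 278 − 4(p + 26).
New equilibrium: buyers pay €62.2, producers receive €36.2, q = 29.2. (Wedge: pb − ps = 26.)
Per-prescription burden: buyers €5.2, producers €20.8.
Producers take the larger share because supply is less price-elastic here (demand slope 4 vs supply slope 1).
The less price-elastic side of the market bears the larger share of a per-unit tax.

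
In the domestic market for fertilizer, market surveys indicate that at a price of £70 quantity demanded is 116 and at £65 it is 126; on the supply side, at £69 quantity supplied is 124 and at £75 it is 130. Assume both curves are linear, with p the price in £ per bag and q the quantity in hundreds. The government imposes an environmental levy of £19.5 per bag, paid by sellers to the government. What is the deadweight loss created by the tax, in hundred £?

Deadweight loss = £126.75 hundred.

Demand slope: (126 − 116)/(65 − 70) = -2, so qd = 256 − 2p.
Supply slope: (130 − 124)/(75 − 69) = 1, so qs = p + 55.
Without the tax, 256 − 2p = p + 55 gives 3p = 201, so p* = £67 and q* = 122.
With the tax collected from sellers, supply shifts: qs = (p − 19.5) + 55.
New equilibrium: buyers pay £73.5, sellers receive £54, q = 109. (Wedge: pb − ps = 19.5.)
Quantity falls by |ΔQ| = |122 − 109| = 13.
DWL = ½ · t · |ΔQ| = ½ · 19.5 · 13 = £126.75.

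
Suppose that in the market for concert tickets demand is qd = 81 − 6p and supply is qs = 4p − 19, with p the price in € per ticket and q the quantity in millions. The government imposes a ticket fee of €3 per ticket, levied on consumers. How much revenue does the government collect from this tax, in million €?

Without the tax, 81 − 6p = 4p − 19 gives 10p = 100, so p* = €10 and q* = 21.
With the tax collected from consumers, demand (in seller-price terms) shifts: qd = 81 − 6(p + 3).
New equilibrium: consumers pay €11.2, sellers receive €8.2, q = 13.8. (Wedge: pb − ps = 3.)
Revenue = t · Q = 3 · 13.8 = €41.4.

Tax revenue = €41.4 million.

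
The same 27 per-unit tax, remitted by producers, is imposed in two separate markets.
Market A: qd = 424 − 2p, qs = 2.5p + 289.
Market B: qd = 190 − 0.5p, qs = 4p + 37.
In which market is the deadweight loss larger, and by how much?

Market A, by 243.

Market A: pre-tax p* = 30, q* = 364; post-tax q = 334; deadweight loss = 405.
Market B: pre-tax p* = 34, q* = 173; post-tax q = 161; deadweight loss = 162.
Difference: 405 vs 162 → market A is larger by 243.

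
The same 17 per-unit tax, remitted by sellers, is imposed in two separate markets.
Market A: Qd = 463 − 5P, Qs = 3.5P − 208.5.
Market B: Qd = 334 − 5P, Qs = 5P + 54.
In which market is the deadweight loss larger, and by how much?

Market B, by 63.75.

Market A: pre-tax P* = 79, Q* = 68; post-tax Q = 33; deadweight loss = 297.5.
Market B: pre-tax P* = 28, Q* = 194; post-tax Q = 151.5; deadweight loss = 361.25.
Difference: 297.5 vs 361.25 → market B is larger by 63.75.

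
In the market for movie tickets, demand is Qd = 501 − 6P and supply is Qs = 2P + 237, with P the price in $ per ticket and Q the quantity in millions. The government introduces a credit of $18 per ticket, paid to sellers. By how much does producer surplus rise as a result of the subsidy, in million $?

Producer surplus rises by $4272.75 million.

Before the subsidy: set 501 − 6P = 2P + 237 → P* = $33, Q* = 303.
With a per-unit subsidy paid to sellers, each receives P + 18 per unit sold, so supply becomes Qs = 2(P + 18) + 237.
Solving gives Q = 330 with consumers paying $28.5 and sellers receiving $46.5 (the $18 wedge).
ΔPS is the trapezoid between Q = 330 and Q = 303 of height $13.5: ½ · (303 + 330) · 13.5 = $4272.75.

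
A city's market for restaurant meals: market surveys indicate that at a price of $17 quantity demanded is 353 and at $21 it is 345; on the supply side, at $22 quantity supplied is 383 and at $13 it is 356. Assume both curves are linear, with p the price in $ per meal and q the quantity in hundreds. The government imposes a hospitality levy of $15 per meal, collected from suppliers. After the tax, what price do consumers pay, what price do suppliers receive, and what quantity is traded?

Demand slope: (345 − 353)/(21 − 17) = -2, so qd = 387 − 2p.
Supply slope: (356 − 383)/(13 − 22) = 3, so qs = 3p + 317.
Without the tax, 387 − 2p = 3p + 317 gives 5p = 70, so p* = $14 and q* = 359.
With the tax collected from suppliers, supply shifts: qs = 3(p − 15) + 317.
Solving gives q = 341 with consumers paying $23 and suppliers receiving $8 (the $15 wedge).
The less price-elastic side of the market bears the larger share of a per-unit tax.

Consumers pay $23; suppliers receive $8; quantity = 341.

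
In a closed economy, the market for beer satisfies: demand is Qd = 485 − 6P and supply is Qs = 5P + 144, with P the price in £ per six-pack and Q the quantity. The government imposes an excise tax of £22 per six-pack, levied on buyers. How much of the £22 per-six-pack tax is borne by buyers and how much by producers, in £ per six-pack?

Before the tax: set 485 − 6P = 5P + 144 → P* = £31, Q* = 299.
With the tax collected from buyers, demand (in seller-price terms) shifts: Qd = 485 − 6(P + 22).
New equilibrium: buyers pay £41, producers receive £19, Q = 239. (Wedge: Pb − Ps = 22.)
Burden on buyers: £10; on producers: £12. (They sum to £22.)
The less price-elastic side of the market bears the larger share of a per-unit tax.

Buyers bear £10 per six-pack; producers bear £12 per six-pack.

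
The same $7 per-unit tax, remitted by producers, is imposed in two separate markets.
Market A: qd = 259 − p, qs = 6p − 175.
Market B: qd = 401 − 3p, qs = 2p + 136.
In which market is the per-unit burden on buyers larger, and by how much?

Market A, by $3.2.

Market A: pre-tax p* = $62, q* = 197; post-tax q = 191; per-unit burden on buyers = $6.
Market B: pre-tax p* = $53, q* = 242; post-tax q = 233.6; per-unit burden on buyers = $2.8.
Difference: $6 vs $2.8 → market A is larger by $3.2.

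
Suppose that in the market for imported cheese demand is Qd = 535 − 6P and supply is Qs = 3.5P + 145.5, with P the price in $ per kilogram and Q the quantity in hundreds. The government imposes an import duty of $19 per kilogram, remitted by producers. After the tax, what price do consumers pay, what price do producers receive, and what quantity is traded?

Consumers pay $48; producers receive $29; quantity = 247.

Before the tax: set 535 − 6P = 3.5P + 145.5 → P* = $41, Q* = 289.
With the tax collected from producers, supply shifts: Qs = 3.5(P − 19) + 145.5.
New equilibrium: consumers pay $48, producers receive $29, Q = 247. (Wedge: Pb − Ps = 19.)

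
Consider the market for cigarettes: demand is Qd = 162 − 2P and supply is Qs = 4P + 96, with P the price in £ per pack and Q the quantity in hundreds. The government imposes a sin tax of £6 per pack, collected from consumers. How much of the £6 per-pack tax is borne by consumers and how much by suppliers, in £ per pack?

Without the tax, 162 − 2P = 4P + 96 gives 6P = 66, so P* = £11 and Q* = 140.
With the tax collected from consumers, demand (in seller-price terms) shifts: Qd = 162 − 2(P + 6).
Solving gives Q = 132 with consumers paying £15 and suppliers receiving £9 (the £6 wedge).
Burden on consumers: £4; on suppliers: £2. (They sum to £6.)
The less price-elastic side of the market bears the larger share of a per-unit tax.

Consumers bear £4 per pack; suppliers bear £2 per pack.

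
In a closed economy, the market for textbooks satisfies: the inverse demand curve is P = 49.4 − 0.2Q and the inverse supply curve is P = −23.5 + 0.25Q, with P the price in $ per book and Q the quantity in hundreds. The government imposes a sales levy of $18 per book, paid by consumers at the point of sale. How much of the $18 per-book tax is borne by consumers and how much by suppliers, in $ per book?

Consumers bear $8 per book; suppliers bear $10 per book.

Inverting to Q(P) form: Qd = 247 − 5P; Qs = 4P + 94.
Before the tax: set 247 − 5P = 4P + 94 → P* = $17, Q* = 162.
With the tax collected from consumers, demand (in seller-price terms) shifts: Qd = 247 − 5(P + 18).
New equilibrium: consumers pay $25, suppliers receive $7, Q = 122. (Wedge: Pb − Ps = 18.)
Burden on consumers: $8; on suppliers: $10. (They sum to $18.)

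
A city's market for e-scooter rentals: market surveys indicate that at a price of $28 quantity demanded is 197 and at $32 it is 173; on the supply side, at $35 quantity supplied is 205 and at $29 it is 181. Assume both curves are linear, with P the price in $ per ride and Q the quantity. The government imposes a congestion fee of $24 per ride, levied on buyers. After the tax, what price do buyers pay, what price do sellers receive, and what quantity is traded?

Buyers pay $39.6; sellers receive $15.6; quantity = 127.4.

Demand slope: (173 − 197)/(32 − 28) = -6, so Qd = 365 − 6P.
Supply slope: (181 − 205)/(29 − 35) = 4, so Qs = 4P + 65.
Before the tax: set 365 − 6P = 4P + 65 → P* = $30, Q* = 185.
With the tax collected from buyers, demand (in seller-price terms) shifts: Qd = 365 − 6(P + 24).
Solving gives Q = 127.4 with buyers paying $39.6 and sellers receiving $15.6 (the $24 wedge).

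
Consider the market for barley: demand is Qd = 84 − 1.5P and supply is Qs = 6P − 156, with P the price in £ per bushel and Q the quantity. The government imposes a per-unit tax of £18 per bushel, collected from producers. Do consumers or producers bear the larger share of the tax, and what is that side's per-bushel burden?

Before the tax: set 84 − 1.5P = 6P − 156 → P* = £32, Q* = 36.
With the tax collected from producers, supply shifts: Qs = 6(P − 18) − 156.
New equilibrium: consumers pay £46.4, producers receive £28.4, Q = 14.4. (Wedge: Pb − Ps = 18.)
Per-bushel burden: consumers £14.4, producers £3.6.
Consumers take the larger share because demand is less price-elastic here (demand slope 1.5 vs supply slope 6).

Consumers bear the larger share: £14.4 per bushel.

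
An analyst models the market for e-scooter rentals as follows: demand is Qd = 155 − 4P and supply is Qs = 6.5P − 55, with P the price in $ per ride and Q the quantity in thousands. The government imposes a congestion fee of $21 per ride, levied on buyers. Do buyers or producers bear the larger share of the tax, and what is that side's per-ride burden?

Before the tax: set 155 − 4P = 6.5P − 55 → P* = $20, Q* = 75.
With the tax collected from buyers, demand (in seller-price terms) shifts: Qd = 155 − 4(P + 21).
New equilibrium: buyers pay $33, producers receive $12, Q = 23. (Wedge: Pb − Ps = 21.)
Per-ride burden: buyers $13, producers $8.
Buyers take the larger share because demand is less price-elastic here (demand slope 4 vs supply slope 6.5).
The less price-elastic side of the market bears the larger share of a per-unit tax.

Buyers bear the larger share: $13 per ride.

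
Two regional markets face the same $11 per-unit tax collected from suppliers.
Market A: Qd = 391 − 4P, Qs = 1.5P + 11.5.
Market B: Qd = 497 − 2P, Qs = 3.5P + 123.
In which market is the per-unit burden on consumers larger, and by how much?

Market B, by $4.

Market A: pre-tax P* = $69, Q* = 115; post-tax Q = 103; per-unit burden on consumers = $3.
Market B: pre-tax P* = $68, Q* = 361; post-tax Q = 347; per-unit burden on consumers = $7.
Difference: $3 vs $7 → market B is larger by $4.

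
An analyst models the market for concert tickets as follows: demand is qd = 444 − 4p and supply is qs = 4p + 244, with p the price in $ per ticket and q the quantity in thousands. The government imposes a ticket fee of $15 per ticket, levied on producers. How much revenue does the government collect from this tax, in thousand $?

Tax revenue = $4710 thousand.

Before the tax: set 444 − 4p = 4p + 244 → p* = $25, q* = 344.
With the tax collected from producers, supply shifts: qs = 4(p − 15) + 244.
Solving gives q = 314 with buyers paying $32.5 and producers receiving $17.5 (the $15 wedge).
Revenue = t · Q = 15 · 314 = $4710.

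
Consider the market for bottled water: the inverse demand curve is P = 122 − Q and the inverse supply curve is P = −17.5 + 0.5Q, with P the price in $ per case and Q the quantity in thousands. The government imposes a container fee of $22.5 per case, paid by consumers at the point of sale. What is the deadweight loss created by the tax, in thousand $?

Rewrite in direct form: Qd = 122 − P and Qs = 2P + 35.
Without the tax, 122 − P = 2P + 35 gives 3P = 87, so P* = $29 and Q* = 93.
With the tax collected from consumers, demand (in seller-price terms) shifts: Qd = 122 − (P + 22.5).
New equilibrium: consumers pay $44, suppliers receive $21.5, Q = 78. (Wedge: Pb − Ps = 22.5.)
Quantity falls by |ΔQ| = |93 − 78| = 15.
DWL = ½ · t · |ΔQ| = ½ · 22.5 · 15 = $168.75.

Deadweight loss = $168.75 thousand.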